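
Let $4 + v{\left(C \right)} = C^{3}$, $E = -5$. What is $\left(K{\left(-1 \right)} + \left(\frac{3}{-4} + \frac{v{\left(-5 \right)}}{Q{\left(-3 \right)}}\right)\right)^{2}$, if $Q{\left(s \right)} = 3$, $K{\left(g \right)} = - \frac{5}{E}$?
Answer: $\frac{29241}{16} \approx 1827.6$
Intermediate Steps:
$v{\left(C \right)} = -4 + C^{3}$
$K{\left(g \right)} = 1$ ($K{\left(g \right)} = - \frac{5}{-5} = \left(-5\right) \left(- \frac{1}{5}\right) = 1$)
$\left(K{\left(-1 \right)} + \left(\frac{3}{-4} + \frac{v{\left(-5 \right)}}{Q{\left(-3 \right)}}\right)\right)^{2} = \left(1 + \left(\frac{3}{-4} + \frac{-4 + \left(-5\right)^{3}}{3}\right)\right)^{2} = \left(1 + \left(3 \left(- \frac{1}{4}\right) + \left(-4 - 125\right) \frac{1}{3}\right)\right)^{2} = \left(1 - \frac{175}{4}\right)^{2} = \left(- \frac{171}{4}\right)^{2} = \frac{29241}{16}$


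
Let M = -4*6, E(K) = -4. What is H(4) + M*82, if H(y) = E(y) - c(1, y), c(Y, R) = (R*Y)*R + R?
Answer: -1992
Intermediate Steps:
c(Y, R) = R + Y*R² (c(Y, R) = Y*R² + R = R + Y*R²)
M = -24
H(y) = -4 - y*(1 + y) (H(y) = -4 - y*(1 + y*1) = -4 - y*(1 + y))
H(4) + M*82 = (-4 - 1*4*(1 + 4)) - 24*82 = (-4 - 1*4*5) - 1968 = (-4 - 20) - 1968 = -24 - 1968 = -1992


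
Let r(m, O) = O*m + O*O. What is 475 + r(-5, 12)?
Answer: 559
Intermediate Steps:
r(m, O) = O² + O*m (r(m, O) = O*m + O² = O² + O*m)
475 + r(-5, 12) = 475 + 12*(12 - 5) = 475 + 12*7 = 475 + 84 = 559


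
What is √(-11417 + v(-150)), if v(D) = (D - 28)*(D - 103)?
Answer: √33617 ≈ 183.35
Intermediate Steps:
v(D) = (-103 + D)*(-28 + D) (v(D) = (-28 + D)*(-103 + D) = (-103 + D)*(-28 + D))
√(-11417 + v(-150)) = √(-11417 + (2884 + (-150)² - 131*(-150))) = √(-11417 + (2884 + 22500 + 19650)) = √(-11417 + 45034) = √33617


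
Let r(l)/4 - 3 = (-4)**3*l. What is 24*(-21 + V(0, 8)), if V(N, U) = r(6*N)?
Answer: -216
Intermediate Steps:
r(l) = 12 - 256*l (r(l) = 12 + 4*((-4)**3*l) = 12 + 4*(-64*l) = 12 - 256*l)
V(N, U) = 12 - 1536*N
24*(-21 + V(0, 8)) = 24*(-21 + (12 - 1536*0)) = 24*(-21 + (12 + 0)) = 24*(-21 + 12) = 24*(-9) = -216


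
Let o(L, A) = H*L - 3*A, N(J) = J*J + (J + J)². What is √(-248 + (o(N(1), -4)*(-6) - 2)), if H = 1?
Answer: 4*I*√22 ≈ 18.762*I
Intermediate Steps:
N(J) = 5*J² (N(J) = J² + (2*J)² = J² + 4*J² = 5*J²)
o(L, A) = L - 3*A (o(L, A) = 1*L - 3*A = L - 3*A)
√(-248 + (o(N(1), -4)*(-6) - 2)) = √(-248 + ((5*1² - 3*(-4))*(-6) - 2)) = √(-248 + ((5*1 + 12)*(-6) - 2)) = √(-248 + ((5 + 12)*(-6) - 2)) = √(-248 + (17*(-6) - 2)) = √(-248 + (-102 - 2)) = √(-248 - 104) = √(-352) = 4*I*√22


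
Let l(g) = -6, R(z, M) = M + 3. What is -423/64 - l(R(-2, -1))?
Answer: -39/64 ≈ -0.60938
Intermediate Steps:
R(z, M) = 3 + M
-423/64 - l(R(-2, -1)) = -423/64 - 1*(-6) = -423*1/64 + 6 = -423/64 + 6 = -39/64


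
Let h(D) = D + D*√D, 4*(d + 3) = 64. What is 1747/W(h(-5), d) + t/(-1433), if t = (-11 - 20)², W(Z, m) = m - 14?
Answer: -2504412/1433 ≈ -1747.7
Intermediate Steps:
d = 13 (d = -3 + (¼)*64 = -3 + 16 = 13)
h(D) = D + D^(3/2)
W(Z, m) = -14 + m
t = 961 (t = (-31)² = 961)
1747/W(h(-5), d) + t/(-1433) = 1747/(-14 + 13) + 961/(-1433) = 1747/(-1) + 961*(-1/1433) = 1747*(-1) - 961/1433 = -1747 - 961/1433 = -2504412/1433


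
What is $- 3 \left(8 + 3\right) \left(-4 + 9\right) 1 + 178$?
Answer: $13$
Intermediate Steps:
$- 3 \left(8 + 3\right) \left(-4 + 9\right) 1 + 178 = \left(-3\right) 11 \cdot 5 \cdot 1 + 178 = \left(-33\right) 5 + 178 = -165 + 178 = 13$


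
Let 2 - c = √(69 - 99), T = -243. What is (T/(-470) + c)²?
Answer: (1183 - 470*I*√30)²/220900 ≈ -23.665 - 27.573*I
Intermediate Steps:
c = 2 - I*√30 (c = 2 - √(69 - 99) = 2 - √(-30) = 2 - I*√30 ≈ 2.0 - 5.4772*I)
(T/(-470) + c)² = (-243/(-470) + (2 - I*√30))² = (-243*(-1/470) + (2 - I*√30))² = (243/470 + (2 - I*√30))² = (1183/470 - I*√30)²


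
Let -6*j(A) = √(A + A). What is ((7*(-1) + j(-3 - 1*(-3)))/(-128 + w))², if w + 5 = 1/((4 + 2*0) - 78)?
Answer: 268324/96884649 ≈ 0.0027695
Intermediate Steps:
j(A) = -√2*√A/6 (j(A) = -√(A + A)/6 = -√2*√A/6)
w = -371/74 (w = -5 + 1/((4 + 2*0) - 78) = -5 + 1/((4 + 0) - 78) = -5 + 1/(4 - 78) = -5 + 1/(-74) = -5 - 1/74 = -371/74 ≈ -5.0135)
((7*(-1) + j(-3 - 1*(-3)))/(-128 + w))² = ((7*(-1) - √2*√(-3 - 1*(-3))/6)/(-128 - 371/74))² = ((-7 - √2*√(-3 + 3)/6)/(-9843/74))² = ((-7 - √2*√0/6)*(-74/9843))² = ((-7 - ⅙*√2*0)*(-74/9843))² = ((-7 + 0)*(-74/9843))² = (-7*(-74/9843))² = (518/9843)² = 268324/96884649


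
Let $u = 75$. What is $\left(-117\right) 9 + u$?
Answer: $-978$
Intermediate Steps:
$\left(-117\right) 9 + u = \left(-117\right) 9 + 75 = -1053 + 75 = -978$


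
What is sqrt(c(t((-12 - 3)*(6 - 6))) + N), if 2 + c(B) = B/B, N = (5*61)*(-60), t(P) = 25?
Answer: I*sqrt(18301) ≈ 135.28*I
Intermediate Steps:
N = -18300 (N = 305*(-60) = -18300)
c(B) = -1 (c(B) = -2 + B/B = -2 + 1 = -1)
sqrt(c(t((-12 - 3)*(6 - 6))) + N) = sqrt(-1 - 18300) = sqrt(-18301) = I*sqrt(18301)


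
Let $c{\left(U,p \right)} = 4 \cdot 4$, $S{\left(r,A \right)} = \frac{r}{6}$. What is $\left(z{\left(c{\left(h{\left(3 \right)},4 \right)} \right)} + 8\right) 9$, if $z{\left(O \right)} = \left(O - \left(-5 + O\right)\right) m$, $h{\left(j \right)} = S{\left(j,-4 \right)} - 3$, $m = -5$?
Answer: $-153$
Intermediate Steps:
$S{\left(r,A \right)} = \frac{r}{6}$ ($S{\left(r,A \right)} = r \frac{1}{6} = \frac{r}{6}$)
$h{\left(j \right)} = -3 + \frac{j}{6}$ ($h{\left(j \right)} = \frac{j}{6} - 3 = -3 + \frac{j}{6}$)
$c{\left(U,p \right)} = 16$
$z{\left(O \right)} = -25$ ($z{\left(O \right)} = \left(O - \left(-5 + O\right)\right) \left(-5\right) = 5 \left(-5\right) = -25$)
$\left(z{\left(c{\left(h{\left(3 \right)},4 \right)} \right)} + 8\right) 9 = \left(-25 + 8\right) 9 = \left(-17\right) 9 = -153$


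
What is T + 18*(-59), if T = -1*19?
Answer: -1081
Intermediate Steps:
T = -19
T + 18*(-59) = -19 + 18*(-59) = -19 - 1062 = -1081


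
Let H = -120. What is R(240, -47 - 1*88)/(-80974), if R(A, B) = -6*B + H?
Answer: -345/40487 ≈ -0.0085213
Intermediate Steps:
R(A, B) = -120 - 6*B (R(A, B) = -6*B - 120 = -120 - 6*B)
R(240, -47 - 1*88)/(-80974) = (-120 - 6*(-47 - 1*88))/(-80974) = (-120 - 6*(-47 - 88))*(-1/80974) = (-120 - 6*(-135))*(-1/80974) = (-120 + 810)*(-1/80974) = 690*(-1/80974) = -345/40487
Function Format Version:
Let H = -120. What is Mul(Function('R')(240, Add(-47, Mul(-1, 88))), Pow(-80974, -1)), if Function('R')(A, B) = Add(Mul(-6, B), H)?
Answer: Rational(-345, 40487) ≈ -0.0085213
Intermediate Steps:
Function('R')(A, B) = Add(-120, Mul(-6, B)) (Function('R')(A, B) = Add(Mul(-6, B), -120) = Add(-120, Mul(-6, B)))
Mul(Function('R')(240, Add(-47, Mul(-1, 88))), Pow(-80974, -1)) = Mul(Add(-120, Mul(-6, Add(-47, Mul(-1, 88)))), Pow(-80974, -1)) = Mul(Add(-120, Mul(-6, Add(-47, -88))), Rational(-1, 80974)) = Mul(Add(-120, Mul(-6, -135)), Rational(-1, 80974)) = Mul(Add(-120, 810), Rational(-1, 80974)) = Mul(690, Rational(-1, 80974)) = Rational(-345, 40487)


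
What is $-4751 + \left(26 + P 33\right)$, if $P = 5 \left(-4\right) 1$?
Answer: $-5385$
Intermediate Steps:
$P = -20$ ($P = \left(-20\right) 1 = -20$)
$-4751 + \left(26 + P 33\right) = -4751 + \left(26 - 660\right) = -4751 - 634 = -5385$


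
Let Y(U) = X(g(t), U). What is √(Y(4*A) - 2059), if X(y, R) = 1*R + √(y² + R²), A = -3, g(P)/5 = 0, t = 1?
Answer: I*√2059 ≈ 45.376*I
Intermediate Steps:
g(P) = 0 (g(P) = 5*0 = 0)
X(y, R) = R + √(R² + y²)
Y(U) = U + √(U²) (Y(U) = U + √(U² + 0²) = U + √(U² + 0) = U + √(U²))
√(Y(4*A) - 2059) = √((4*(-3) + √((4*(-3))²)) - 2059) = √((-12 + √((-12)²)) - 2059) = √((-12 + √144) - 2059) = √((-12 + 12) - 2059) = √(0 - 2059) = √(-2059) = I*√2059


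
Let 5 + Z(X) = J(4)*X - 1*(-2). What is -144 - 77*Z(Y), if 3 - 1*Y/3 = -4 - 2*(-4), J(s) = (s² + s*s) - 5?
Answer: 6324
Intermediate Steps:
J(s) = -5 + 2*s² (J(s) = (s² + s²) - 5 = 2*s² - 5 = -5 + 2*s²)
Y = -3 (Y = 9 - 3*(-4 - 2*(-4)) = 9 - 3*(-4 + 8) = 9 - 3*4 = 9 - 12 = -3)
Z(X) = -3 + 27*X (Z(X) = -5 + ((-5 + 2*4²)*X - 1*(-2)) = -5 + ((-5 + 2*16)*X + 2) = -5 + ((-5 + 32)*X + 2) = -5 + (27*X + 2) = -5 + (2 + 27*X) = -3 + 27*X)
-144 - 77*Z(Y) = -144 - 77*(-3 + 27*(-3)) = -144 - 77*(-3 - 81) = -144 - 77*(-84) = -144 + 6468 = 6324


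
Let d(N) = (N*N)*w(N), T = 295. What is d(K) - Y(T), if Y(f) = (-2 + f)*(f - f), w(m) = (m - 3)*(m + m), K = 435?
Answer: 71118324000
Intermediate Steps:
w(m) = 2*m*(-3 + m) (w(m) = (-3 + m)*(2*m) = 2*m*(-3 + m))
d(N) = 2*N³*(-3 + N) (d(N) = (N*N)*(2*N*(-3 + N)) = N²*(2*N*(-3 + N)) = 2*N³*(-3 + N))
Y(f) = 0 (Y(f) = (-2 + f)*0 = 0)
d(K) - Y(T) = 2*435³*(-3 + 435) - 1*0 = 2*82312875*432 + 0 = 71118324000 + 0 = 71118324000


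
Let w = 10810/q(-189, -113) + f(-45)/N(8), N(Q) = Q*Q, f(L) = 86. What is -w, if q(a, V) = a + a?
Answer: 164833/6048 ≈ 27.254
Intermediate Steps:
q(a, V) = 2*a
N(Q) = Q²
w = -164833/6048 (w = 10810/((2*(-189))) + 86/(8²) = 10810/(-378) + 86/64 = 10810*(-1/378) + 86*(1/64) = -5405/189 + 43/32 = -164833/6048 ≈ -27.254)
-w = -1*(-164833/6048) = 164833/6048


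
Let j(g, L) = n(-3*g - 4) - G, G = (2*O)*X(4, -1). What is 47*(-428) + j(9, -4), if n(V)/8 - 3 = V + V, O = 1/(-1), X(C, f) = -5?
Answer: -20598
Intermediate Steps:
O = -1
G = 10 (G = (2*(-1))*(-5) = -2*(-5) = 10)
n(V) = 24 + 16*V (n(V) = 24 + 8*(V + V) = 24 + 8*(2*V) = 24 + 16*V)
j(g, L) = -50 - 48*g (j(g, L) = (24 + 16*(-3*g - 4)) - 1*10 = (24 + 16*(-4 - 3*g)) - 10 = (24 + (-64 - 48*g)) - 10 = (-40 - 48*g) - 10 = -50 - 48*g)
47*(-428) + j(9, -4) = 47*(-428) + (-50 - 48*9) = -20116 + (-50 - 432) = -20116 - 482 = -20598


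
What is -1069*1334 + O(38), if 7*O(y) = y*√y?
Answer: -1426046 + 38*√38/7 ≈ -1.4260e+6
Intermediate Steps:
O(y) = y^(3/2)/7 (O(y) = (y*√y)/7 = y^(3/2)/7)
-1069*1334 + O(38) = -1069*1334 + 38^(3/2)/7 = -1426046 + (38*√38)/7 = -1426046 + 38*√38/7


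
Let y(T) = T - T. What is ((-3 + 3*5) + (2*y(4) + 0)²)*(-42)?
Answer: -504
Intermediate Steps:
y(T) = 0
((-3 + 3*5) + (2*y(4) + 0)²)*(-42) = ((-3 + 3*5) + (2*0 + 0)²)*(-42) = ((-3 + 15) + (0 + 0)²)*(-42) = (12 + 0²)*(-42) = (12 + 0)*(-42) = 12*(-42) = -504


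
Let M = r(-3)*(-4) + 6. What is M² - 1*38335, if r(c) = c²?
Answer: -37435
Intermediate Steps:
M = -30 (M = (-3)²*(-4) + 6 = 9*(-4) + 6 = -36 + 6 = -30)
M² - 1*38335 = (-30)² - 1*38335 = 900 - 38335 = -37435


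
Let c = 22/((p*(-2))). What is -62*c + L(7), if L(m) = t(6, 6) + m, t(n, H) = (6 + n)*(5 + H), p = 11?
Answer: 201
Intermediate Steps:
t(n, H) = (5 + H)*(6 + n)
L(m) = 132 + m (L(m) = (30 + 5*6 + 6*6 + 6*6) + m = (30 + 30 + 36 + 36) + m = 132 + m)
c = -1 (c = 22/((11*(-2))) = 22/(-22) = 22*(-1/22) = -1)
-62*c + L(7) = -62*(-1) + (132 + 7) = 62 + 139 = 201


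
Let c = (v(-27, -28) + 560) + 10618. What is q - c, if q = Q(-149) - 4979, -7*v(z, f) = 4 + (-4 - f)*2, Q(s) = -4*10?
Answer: -113327/7 ≈ -16190.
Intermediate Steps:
Q(s) = -40
v(z, f) = 4/7 + 2*f/7 (v(z, f) = -(4 + (-4 - f)*2)/7 = -(4 + (-8 - 2*f))/7 = -(-4 - 2*f)/7 = 4/7 + 2*f/7)
q = -5019 (q = -40 - 4979 = -5019)
c = 78194/7 (c = ((4/7 + (2/7)*(-28)) + 560) + 10618 = ((4/7 - 8) + 560) + 10618 = (-52/7 + 560) + 10618 = 3868/7 + 10618 = 78194/7 ≈ 11171.)
q - c = -5019 - 1*78194/7 = -5019 - 78194/7 = -113327/7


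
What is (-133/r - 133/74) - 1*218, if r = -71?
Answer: -1144973/5254 ≈ -217.92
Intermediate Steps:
(-133/r - 133/74) - 1*218 = (-133/(-71) - 133/74) - 1*218 = (-133*(-1/71) - 133*1/74) - 218 = (133/71 - 133/74) - 218 = 399/5254 - 218 = -1144973/5254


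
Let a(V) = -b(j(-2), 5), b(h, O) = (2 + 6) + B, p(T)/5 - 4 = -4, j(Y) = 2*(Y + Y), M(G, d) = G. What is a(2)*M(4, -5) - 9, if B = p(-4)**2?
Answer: -41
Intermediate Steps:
j(Y) = 4*Y (j(Y) = 2*(2*Y) = 4*Y)
p(T) = 0 (p(T) = 20 + 5*(-4) = 20 - 20 = 0)
B = 0 (B = 0**2 = 0)
b(h, O) = 8 (b(h, O) = (2 + 6) + 0 = 8 + 0 = 8)
a(V) = -8 (a(V) = -1*8 = -8)
a(2)*M(4, -5) - 9 = -8*4 - 9 = -32 - 9 = -41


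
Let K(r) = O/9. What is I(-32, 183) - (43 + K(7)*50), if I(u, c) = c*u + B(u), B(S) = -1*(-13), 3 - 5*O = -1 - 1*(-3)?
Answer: -52984/9 ≈ -5887.1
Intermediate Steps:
O = ⅕ (O = ⅗ - (-1 - 1*(-3))/5 = ⅗ - (-1 + 3)/5 = ⅗ - ⅕*2 = ⅗ - ⅖ = ⅕ ≈ 0.20000)
K(r) = 1/45 (K(r) = (⅕)/9 = (⅕)*(⅑) = 1/45)
B(S) = 13
I(u, c) = 13 + c*u (I(u, c) = c*u + 13 = 13 + c*u)
I(-32, 183) - (43 + K(7)*50) = (13 + 183*(-32)) - (43 + (1/45)*50) = (13 - 5856) - (43 + 10/9) = -5843 - 1*397/9 = -5843 - 397/9 = -52984/9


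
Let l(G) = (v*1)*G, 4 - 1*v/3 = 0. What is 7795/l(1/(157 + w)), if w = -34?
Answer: 319595/4 ≈ 79899.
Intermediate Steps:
v = 12 (v = 12 - 3*0 = 12 + 0 = 12)
l(G) = 12*G (l(G) = (12*1)*G = 12*G)
7795/l(1/(157 + w)) = 7795/((12/(157 - 34))) = 7795/((12/123)) = 7795/((12*(1/123))) = 7795/(4/41) = 7795*(41/4) = 319595/4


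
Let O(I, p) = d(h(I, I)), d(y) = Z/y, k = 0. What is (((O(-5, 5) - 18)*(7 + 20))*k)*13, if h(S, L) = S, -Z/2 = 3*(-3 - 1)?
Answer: 0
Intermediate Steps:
Z = 24 (Z = -6*(-3 - 1) = -6*(-4) = -2*(-12) = 24)
d(y) = 24/y
O(I, p) = 24/I
(((O(-5, 5) - 18)*(7 + 20))*k)*13 = (((24/(-5) - 18)*(7 + 20))*0)*13 = (((24*(-⅕) - 18)*27)*0)*13 = (((-24/5 - 18)*27)*0)*13 = (-114/5*27*0)*13 = -3078/5*0*13 = 0*13 = 0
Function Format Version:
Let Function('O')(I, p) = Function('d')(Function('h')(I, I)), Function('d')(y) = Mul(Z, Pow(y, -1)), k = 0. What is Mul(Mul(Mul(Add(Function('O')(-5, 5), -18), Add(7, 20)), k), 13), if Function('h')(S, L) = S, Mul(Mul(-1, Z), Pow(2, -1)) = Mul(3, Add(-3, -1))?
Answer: 0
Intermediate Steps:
Z = 24 (Z = Mul(-2, Mul(3, Add(-3, -1))) = Mul(-2, Mul(3, -4)) = Mul(-2, -12) = 24)
Function('d')(y) = Mul(24, Pow(y, -1))
Function('O')(I, p) = Mul(24, Pow(I, -1))
Mul(Mul(Mul(Add(Function('O')(-5, 5), -18), Add(7, 20)), k), 13) = Mul(Mul(Mul(Add(Mul(24, Pow(-5, -1)), -18), Add(7, 20)), 0), 13) = Mul(Mul(Mul(Add(Mul(24, Rational(-1, 5)), -18), 27), 0), 13) = Mul(Mul(Mul(Add(Rational(-24, 5), -18), 27), 0), 13) = Mul(Mul(Mul(Rational(-114, 5), 27), 0), 13) = Mul(Mul(Rational(-3078, 5), 0), 13) = Mul(0, 13) = 0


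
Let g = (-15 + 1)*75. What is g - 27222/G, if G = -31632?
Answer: -5531063/5272 ≈ -1049.1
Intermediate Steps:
g = -1050 (g = -14*75 = -1050)
g - 27222/G = -1050 - 27222/(-31632) = -1050 - 27222*(-1)/31632 = -1050 - 1*(-4537/5272) = -1050 + 4537/5272 = -5531063/5272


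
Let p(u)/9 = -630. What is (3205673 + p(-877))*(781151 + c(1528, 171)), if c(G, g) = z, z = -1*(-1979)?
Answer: 2506018349390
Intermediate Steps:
z = 1979
p(u) = -5670 (p(u) = 9*(-630) = -5670)
c(G, g) = 1979
(3205673 + p(-877))*(781151 + c(1528, 171)) = (3205673 - 5670)*(781151 + 1979) = 3200003*783130 = 2506018349390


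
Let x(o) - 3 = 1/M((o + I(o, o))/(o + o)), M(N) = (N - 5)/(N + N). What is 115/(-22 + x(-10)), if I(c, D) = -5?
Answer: -1955/329 ≈ -5.9422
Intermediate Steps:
M(N) = (-5 + N)/(2*N) (M(N) = (-5 + N)/((2*N)) = (-5 + N)*(1/(2*N)) = (-5 + N)/(2*N))
x(o) = 3 + (-5 + o)/(o*(-5 + (-5 + o)/(2*o))) (x(o) = 3 + 1/((-5 + (o - 5)/(o + o))/(2*(((o - 5)/(o + o))))) = 3 + 1/((-5 + (-5 + o)/((2*o)))/(2*(((-5 + o)/((2*o)))))) = 3 + 1/((-5 + (-5 + o)*(1/(2*o)))/(2*(((-5 + o)*(1/(2*o)))))) = 3 + 1/((-5 + (-5 + o)/(2*o))/(2*(((-5 + o)/(2*o))))) = 3 + 1/((2*o/(-5 + o))*(-5 + (-5 + o)/(2*o))/2) = 3 + 1/(o*(-5 + (-5 + o)/(2*o))/(-5 + o)) = 3 + (-5 + o)/(o*(-5 + (-5 + o)/(2*o))))
115/(-22 + x(-10)) = 115/(-22 + 25*(1 - 10)/(5 + 9*(-10))) = 115/(-22 + 25*(-9)/(5 - 90)) = 115/(-22 + 25*(-9)/(-85)) = 115/(-22 + 25*(-1/85)*(-9)) = 115/(-22 + 45/17) = 115/(-329/17) = 115*(-17/329) = -1955/329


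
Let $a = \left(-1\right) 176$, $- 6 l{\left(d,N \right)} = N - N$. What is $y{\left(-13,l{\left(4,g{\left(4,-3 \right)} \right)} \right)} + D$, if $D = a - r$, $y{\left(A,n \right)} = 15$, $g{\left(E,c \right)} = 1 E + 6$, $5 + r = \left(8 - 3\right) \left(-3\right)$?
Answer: $-141$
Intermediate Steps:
$r = -20$ ($r = -5 + \left(8 - 3\right) \left(-3\right) = -5 + 5 \left(-3\right) = -5 - 15 = -20$)
$g{\left(E,c \right)} = 6 + E$ ($g{\left(E,c \right)} = E + 6 = 6 + E$)
$l{\left(d,N \right)} = 0$ ($l{\left(d,N \right)} = - \frac{N - N}{6} = \left(- \frac{1}{6}\right) 0 = 0$)
$a = -176$
$D = -156$ ($D = -176 - -20 = -176 + 20 = -156$)
$y{\left(-13,l{\left(4,g{\left(4,-3 \right)} \right)} \right)} + D = 15 - 156 = -141$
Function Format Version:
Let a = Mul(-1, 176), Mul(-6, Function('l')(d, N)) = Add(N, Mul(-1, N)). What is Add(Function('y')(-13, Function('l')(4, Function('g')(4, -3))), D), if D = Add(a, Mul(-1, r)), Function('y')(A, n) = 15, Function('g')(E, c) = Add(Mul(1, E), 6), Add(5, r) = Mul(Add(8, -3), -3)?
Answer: -141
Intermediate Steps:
r = -20 (r = Add(-5, Mul(Add(8, -3), -3)) = Add(-5, Mul(5, -3)) = Add(-5, -15) = -20)
Function('g')(E, c) = Add(6, E) (Function('g')(E, c) = Add(E, 6) = Add(6, E))
Function('l')(d, N) = 0 (Function('l')(d, N) = Mul(Rational(-1, 6), Add(N, Mul(-1, N))) = Mul(Rational(-1, 6), 0) = 0)
a = -176
D = -156 (D = Add(-176, Mul(-1, -20)) = Add(-176, 20) = -156)
Add(Function('y')(-13, Function('l')(4, Function('g')(4, -3))), D) = Add(15, -156) = -141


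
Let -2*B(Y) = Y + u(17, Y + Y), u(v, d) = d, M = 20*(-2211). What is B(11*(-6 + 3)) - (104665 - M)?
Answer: -297671/2 ≈ -1.4884e+5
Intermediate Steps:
M = -44220
B(Y) = -3*Y/2 (B(Y) = -(Y + (Y + Y))/2 = -(Y + 2*Y)/2 = -3*Y/2)
B(11*(-6 + 3)) - (104665 - M) = -33*(-6 + 3)/2 - (104665 - 1*(-44220)) = -33*(-3)/2 - (104665 + 44220) = -3/2*(-33) - 1*148885 = 99/2 - 148885 = -297671/2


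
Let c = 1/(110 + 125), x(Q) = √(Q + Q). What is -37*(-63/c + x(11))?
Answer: 547785 - 37*√22 ≈ 5.4761e+5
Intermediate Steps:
x(Q) = √2*√Q (x(Q) = √(2*Q) = √2*√Q)
c = 1/235 ≈ 0.0042553
-37*(-63/c + x(11)) = -37*(-63/1/235 + √2*√11) = -37*(-63*235 + √22) = -37*(-14805 + √22) = 547785 - 37*√22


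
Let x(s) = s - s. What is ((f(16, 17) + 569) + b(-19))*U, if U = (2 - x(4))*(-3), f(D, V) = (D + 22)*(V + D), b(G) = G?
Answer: -10824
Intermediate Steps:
f(D, V) = (22 + D)*(D + V)
x(s) = 0
U = -6 (U = (2 - 1*0)*(-3) = (2 + 0)*(-3) = 2*(-3) = -6)
((f(16, 17) + 569) + b(-19))*U = (((16² + 22*16 + 22*17 + 16*17) + 569) - 19)*(-6) = (((256 + 352 + 374 + 272) + 569) - 19)*(-6) = ((1254 + 569) - 19)*(-6) = (1823 - 19)*(-6) = 1804*(-6) = -10824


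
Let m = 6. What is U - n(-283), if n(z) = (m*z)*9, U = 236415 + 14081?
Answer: 265778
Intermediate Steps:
U = 250496
n(z) = 54*z (n(z) = (6*z)*9 = 54*z)
U - n(-283) = 250496 - 54*(-283) = 250496 - 1*(-15282) = 250496 + 15282 = 265778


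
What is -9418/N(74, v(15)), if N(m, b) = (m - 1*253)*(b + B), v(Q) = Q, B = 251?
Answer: 4709/23807 ≈ 0.19780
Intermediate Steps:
N(m, b) = (-253 + m)*(251 + b) (N(m, b) = (m - 1*253)*(b + 251) = (m - 253)*(251 + b) = (-253 + m)*(251 + b))
-9418/N(74, v(15)) = -9418/(-63503 - 253*15 + 251*74 + 15*74) = -9418/(-63503 - 3795 + 18574 + 1110) = -9418/(-47614) = -9418*(-1/47614) = 4709/23807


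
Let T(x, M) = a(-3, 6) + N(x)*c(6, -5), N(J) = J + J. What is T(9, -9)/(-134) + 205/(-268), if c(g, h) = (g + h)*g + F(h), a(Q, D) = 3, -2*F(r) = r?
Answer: -517/268 ≈ -1.9291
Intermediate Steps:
F(r) = -r/2
c(g, h) = -h/2 + g*(g + h) (c(g, h) = (g + h)*g - h/2 = g*(g + h) - h/2 = -h/2 + g*(g + h))
N(J) = 2*J
T(x, M) = 3 + 17*x (T(x, M) = 3 + (2*x)*(6² - ½*(-5) + 6*(-5)) = 3 + (2*x)*(36 + 5/2 - 30) = 3 + (2*x)*(17/2) = 3 + 17*x)
T(9, -9)/(-134) + 205/(-268) = (3 + 17*9)/(-134) + 205/(-268) = (3 + 153)*(-1/134) + 205*(-1/268) = 156*(-1/134) - 205/268 = -78/67 - 205/268 = -517/268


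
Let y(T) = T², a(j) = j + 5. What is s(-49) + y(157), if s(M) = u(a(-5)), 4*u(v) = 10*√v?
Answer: 24649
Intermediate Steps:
a(j) = 5 + j
u(v) = 5*√v/2 (u(v) = (10*√v)/4 = 5*√v/2)
s(M) = 0 (s(M) = 5*√(5 - 5)/2 = 5*√0/2 = (5/2)*0 = 0)
s(-49) + y(157) = 0 + 157² = 0 + 24649 = 24649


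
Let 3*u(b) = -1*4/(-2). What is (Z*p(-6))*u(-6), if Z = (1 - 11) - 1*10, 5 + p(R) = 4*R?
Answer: 1160/3 ≈ 386.67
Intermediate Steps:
p(R) = -5 + 4*R
u(b) = ⅔ (u(b) = (-1*4/(-2))/3 = (-4*(-½))/3 = (⅓)*2 = ⅔)
Z = -20 (Z = -10 - 10 = -20)
(Z*p(-6))*u(-6) = -20*(-5 + 4*(-6))*(⅔) = -20*(-5 - 24)*(⅔) = -20*(-29)*(⅔) = 580*(⅔) = 1160/3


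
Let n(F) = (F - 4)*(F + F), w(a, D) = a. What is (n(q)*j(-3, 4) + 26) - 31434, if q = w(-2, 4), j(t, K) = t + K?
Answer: -31384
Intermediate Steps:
j(t, K) = K + t
q = -2
n(F) = 2*F*(-4 + F) (n(F) = (-4 + F)*(2*F) = 2*F*(-4 + F))
(n(q)*j(-3, 4) + 26) - 31434 = ((2*(-2)*(-4 - 2))*(4 - 3) + 26) - 31434 = ((2*(-2)*(-6))*1 + 26) - 31434 = (24*1 + 26) - 31434 = (24 + 26) - 31434 = 50 - 31434 = -31384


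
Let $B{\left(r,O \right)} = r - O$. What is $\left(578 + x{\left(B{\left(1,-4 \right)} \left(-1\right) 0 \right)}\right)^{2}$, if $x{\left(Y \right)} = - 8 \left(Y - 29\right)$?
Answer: $656100$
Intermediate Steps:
$x{\left(Y \right)} = 232 - 8 Y$ ($x{\left(Y \right)} = - 8 \left(-29 + Y\right) = 232 - 8 Y$)
$\left(578 + x{\left(B{\left(1,-4 \right)} \left(-1\right) 0 \right)}\right)^{2} = \left(578 + \left(232 - 8 \left(1 - -4\right) \left(-1\right) 0\right)\right)^{2} = \left(578 + \left(232 - 8 \left(1 + 4\right) \left(-1\right) 0\right)\right)^{2} = \left(578 + \left(232 - 8 \cdot 5 \left(-1\right) 0\right)\right)^{2} = \left(578 + \left(232 - 8 \left(\left(-5\right) 0\right)\right)\right)^{2} = \left(578 + \left(232 - 0\right)\right)^{2} = \left(578 + \left(232 + 0\right)\right)^{2} = \left(578 + 232\right)^{2} = 810^{2} = 656100$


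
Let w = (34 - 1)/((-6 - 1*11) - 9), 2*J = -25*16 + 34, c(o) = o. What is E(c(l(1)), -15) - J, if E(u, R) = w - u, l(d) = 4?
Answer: 4621/26 ≈ 177.73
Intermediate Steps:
J = -183 (J = (-25*16 + 34)/2 = (-400 + 34)/2 = (½)*(-366) = -183)
w = -33/26 (w = 33/((-6 - 11) - 9) = 33/(-17 - 9) = 33/(-26) = 33*(-1/26) = -33/26 ≈ -1.2692)
E(u, R) = -33/26 - u
E(c(l(1)), -15) - J = (-33/26 - 1*4) - 1*(-183) = (-33/26 - 4) + 183 = -137/26 + 183 = 4621/26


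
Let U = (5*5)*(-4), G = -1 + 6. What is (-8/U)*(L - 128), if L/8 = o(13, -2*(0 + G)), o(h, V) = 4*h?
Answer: 576/25 ≈ 23.040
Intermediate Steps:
G = 5
U = -100 (U = 25*(-4) = -100)
L = 416 (L = 8*(4*13) = 8*52 = 416)
(-8/U)*(L - 128) = (-8/(-100))*(416 - 128) = -8*(-1/100)*288 = (2/25)*288 = 576/25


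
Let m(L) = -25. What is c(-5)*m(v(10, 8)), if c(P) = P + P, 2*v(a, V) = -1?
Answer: 250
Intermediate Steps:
v(a, V) = -½ (v(a, V) = (½)*(-1) = -½)
c(P) = 2*P
c(-5)*m(v(10, 8)) = (2*(-5))*(-25) = -10*(-25) = 250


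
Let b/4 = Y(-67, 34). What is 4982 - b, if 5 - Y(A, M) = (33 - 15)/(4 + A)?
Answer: 34726/7 ≈ 4960.9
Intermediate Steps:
Y(A, M) = 5 - 18/(4 + A) (Y(A, M) = 5 - (33 - 15)/(4 + A) = 5 - 18/(4 + A))
b = 148/7 (b = 4*((2 + 5*(-67))/(4 - 67)) = 4*((2 - 335)/(-63)) = 4*(-1/63*(-333)) = 4*(37/7) = 148/7 ≈ 21.143)
4982 - b = 4982 - 1*148/7 = 4982 - 148/7 = 34726/7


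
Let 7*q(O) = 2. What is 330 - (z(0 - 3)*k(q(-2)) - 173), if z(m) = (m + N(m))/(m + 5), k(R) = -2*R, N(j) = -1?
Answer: 3513/7 ≈ 501.86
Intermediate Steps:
q(O) = 2/7 (q(O) = (⅐)*2 = 2/7)
z(m) = (-1 + m)/(5 + m) (z(m) = (m - 1)/(m + 5) = (-1 + m)/(5 + m))
330 - (z(0 - 3)*k(q(-2)) - 173) = 330 - (((-1 + (0 - 3))/(5 + (0 - 3)))*(-2*2/7) - 173) = 330 - (((-1 - 3)/(5 - 3))*(-4/7) - 173) = 330 - ((-4/2)*(-4/7) - 173) = 330 - (((½)*(-4))*(-4/7) - 173) = 330 - (-2*(-4/7) - 173) = 330 - (8/7 - 173) = 330 - 1*(-1203/7) = 330 + 1203/7 = 3513/7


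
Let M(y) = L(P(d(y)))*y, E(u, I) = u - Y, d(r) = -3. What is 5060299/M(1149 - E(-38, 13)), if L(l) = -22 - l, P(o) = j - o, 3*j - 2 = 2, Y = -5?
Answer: -5060299/31126 ≈ -162.57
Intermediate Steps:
j = 4/3 (j = ⅔ + (⅓)*2 = ⅔ + ⅔ = 4/3 ≈ 1.3333)
E(u, I) = 5 + u (E(u, I) = u - 1*(-5) = u + 5 = 5 + u)
P(o) = 4/3 - o
M(y) = -79*y/3 (M(y) = (-22 - (4/3 - 1*(-3)))*y = (-22 - (4/3 + 3))*y = (-22 - 1*13/3)*y = (-22 - 13/3)*y = -79*y/3)
5060299/M(1149 - E(-38, 13)) = 5060299/((-79*(1149 - (5 - 38))/3)) = 5060299/((-79*(1149 - 1*(-33))/3)) = 5060299/((-79*(1149 + 33)/3)) = 5060299/((-79/3*1182)) = 5060299/(-31126) = 5060299*(-1/31126) = -5060299/31126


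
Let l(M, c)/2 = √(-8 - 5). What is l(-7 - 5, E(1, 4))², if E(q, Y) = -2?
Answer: -52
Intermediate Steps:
l(M, c) = 2*I*√13 (l(M, c) = 2*√(-8 - 5) = 2*√(-13) = 2*(I*√13) = 2*I*√13)
l(-7 - 5, E(1, 4))² = (2*I*√13)² = -52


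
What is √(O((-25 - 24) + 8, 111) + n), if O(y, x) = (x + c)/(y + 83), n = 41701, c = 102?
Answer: √8174390/14 ≈ 204.22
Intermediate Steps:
O(y, x) = (102 + x)/(83 + y) (O(y, x) = (x + 102)/(y + 83) = (102 + x)/(83 + y))
√(O((-25 - 24) + 8, 111) + n) = √((102 + 111)/(83 + ((-25 - 24) + 8)) + 41701) = √(213/(83 + (-49 + 8)) + 41701) = √(213/(83 - 41) + 41701) = √(213/42 + 41701) = √((1/42)*213 + 41701) = √(71/14 + 41701) = √(583885/14) = √8174390/14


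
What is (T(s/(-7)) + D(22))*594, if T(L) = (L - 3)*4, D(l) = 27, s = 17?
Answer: 21978/7 ≈ 3139.7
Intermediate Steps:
T(L) = -12 + 4*L (T(L) = (-3 + L)*4 = -12 + 4*L)
(T(s/(-7)) + D(22))*594 = ((-12 + 4*(17/(-7))) + 27)*594 = ((-12 + 4*(17*(-⅐))) + 27)*594 = ((-12 + 4*(-17/7)) + 27)*594 = ((-12 - 68/7) + 27)*594 = (-152/7 + 27)*594 = (37/7)*594 = 21978/7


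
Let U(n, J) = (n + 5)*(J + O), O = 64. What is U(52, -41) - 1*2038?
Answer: -727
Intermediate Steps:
U(n, J) = (5 + n)*(64 + J) (U(n, J) = (n + 5)*(J + 64) = (5 + n)*(64 + J))
U(52, -41) - 1*2038 = (320 + 5*(-41) + 64*52 - 41*52) - 1*2038 = (320 - 205 + 3328 - 2132) - 2038 = 1311 - 2038 = -727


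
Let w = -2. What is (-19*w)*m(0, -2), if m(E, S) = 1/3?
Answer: 38/3 ≈ 12.667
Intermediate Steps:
m(E, S) = ⅓ (m(E, S) = 1*(⅓) = ⅓)
(-19*w)*m(0, -2) = -19*(-2)*(⅓) = 38*(⅓) = 38/3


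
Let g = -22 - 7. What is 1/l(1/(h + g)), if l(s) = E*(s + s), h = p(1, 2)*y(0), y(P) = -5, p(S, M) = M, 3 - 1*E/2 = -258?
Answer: -13/348 ≈ -0.037356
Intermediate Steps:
E = 522 (E = 6 - 2*(-258) = 6 + 516 = 522)
g = -29
h = -10 (h = 2*(-5) = -10)
l(s) = 1044*s (l(s) = 522*(s + s) = 522*(2*s) = 1044*s)
1/l(1/(h + g)) = 1/(1044/(-10 - 29)) = 1/(1044/(-39)) = 1/(1044*(-1/39)) = 1/(-348/13) = -13/348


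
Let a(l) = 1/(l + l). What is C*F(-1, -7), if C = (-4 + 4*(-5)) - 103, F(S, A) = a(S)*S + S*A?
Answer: -1905/2 ≈ -952.50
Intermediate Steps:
a(l) = 1/(2*l)
F(S, A) = 1/2 + A*S (F(S, A) = (1/(2*S))*S + S*A = 1/2 + A*S)
C = -127 (C = (-4 - 20) - 103 = -24 - 103 = -127)
C*F(-1, -7) = -127*(1/2 - 7*(-1)) = -127*(1/2 + 7) = -127*15/2 = -1905/2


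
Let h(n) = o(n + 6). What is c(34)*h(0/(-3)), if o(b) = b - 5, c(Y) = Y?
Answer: 34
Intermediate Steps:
o(b) = -5 + b
h(n) = 1 + n (h(n) = -5 + (n + 6) = -5 + (6 + n) = 1 + n)
c(34)*h(0/(-3)) = 34*(1 + 0/(-3)) = 34*(1 + 0*(-1/3)) = 34*(1 + 0) = 34*1 = 34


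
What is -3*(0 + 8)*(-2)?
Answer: 48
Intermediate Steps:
-3*(0 + 8)*(-2) = -3*8*(-2) = -24*(-2) = 48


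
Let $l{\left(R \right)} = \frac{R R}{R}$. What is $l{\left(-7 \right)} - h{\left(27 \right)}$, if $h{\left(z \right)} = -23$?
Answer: $16$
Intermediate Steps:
$l{\left(R \right)} = R$ ($l{\left(R \right)} = \frac{R^{2}}{R} = R$)
$l{\left(-7 \right)} - h{\left(27 \right)} = -7 - -23 = -7 + 23 = 16$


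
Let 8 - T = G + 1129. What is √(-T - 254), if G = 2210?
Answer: √3077 ≈ 55.471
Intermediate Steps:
T = -3331 (T = 8 - (2210 + 1129) = 8 - 1*3339 = 8 - 3339 = -3331)
√(-T - 254) = √(-1*(-3331) - 254) = √(3331 - 254) = √3077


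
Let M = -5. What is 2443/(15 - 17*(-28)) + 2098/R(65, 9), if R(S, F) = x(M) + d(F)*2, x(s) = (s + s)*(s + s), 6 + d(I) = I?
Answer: 644538/26023 ≈ 24.768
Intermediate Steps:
d(I) = -6 + I
x(s) = 4*s² (x(s) = (2*s)*(2*s) = 4*s²)
R(S, F) = 88 + 2*F (R(S, F) = 4*(-5)² + (-6 + F)*2 = 4*25 + (-12 + 2*F) = 100 + (-12 + 2*F) = 88 + 2*F)
2443/(15 - 17*(-28)) + 2098/R(65, 9) = 2443/(15 - 17*(-28)) + 2098/(88 + 2*9) = 2443/(15 + 476) + 2098/(88 + 18) = 2443/491 + 2098/106 = 2443*(1/491) + 2098*(1/106) = 2443/491 + 1049/53 = 644538/26023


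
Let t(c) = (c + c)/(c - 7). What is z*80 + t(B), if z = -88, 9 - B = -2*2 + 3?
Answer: -21100/3 ≈ -7033.3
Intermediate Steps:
B = 10 (B = 9 - (-2*2 + 3) = 9 - (-4 + 3) = 9 - 1*(-1) = 9 + 1 = 10)
t(c) = 2*c/(-7 + c) (t(c) = (2*c)/(-7 + c) = 2*c/(-7 + c))
z*80 + t(B) = -88*80 + 2*10/(-7 + 10) = -7040 + 2*10/3 = -7040 + 2*10*(⅓) = -7040 + 20/3 = -21100/3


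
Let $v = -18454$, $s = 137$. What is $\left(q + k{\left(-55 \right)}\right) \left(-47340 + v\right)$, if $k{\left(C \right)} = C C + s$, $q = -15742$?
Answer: $827688520$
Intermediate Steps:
$k{\left(C \right)} = 137 + C^{2}$ ($k{\left(C \right)} = C C + 137 = C^{2} + 137 = 137 + C^{2}$)
$\left(q + k{\left(-55 \right)}\right) \left(-47340 + v\right) = \left(-15742 + \left(137 + \left(-55\right)^{2}\right)\right) \left(-47340 - 18454\right) = \left(-15742 + \left(137 + 3025\right)\right) \left(-65794\right) = \left(-15742 + 3162\right) \left(-65794\right) = \left(-12580\right) \left(-65794\right) = 827688520$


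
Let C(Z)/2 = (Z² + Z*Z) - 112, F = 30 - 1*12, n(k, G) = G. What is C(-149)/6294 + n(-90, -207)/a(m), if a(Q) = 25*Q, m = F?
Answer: 2142119/157350 ≈ 13.614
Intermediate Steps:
F = 18 (F = 30 - 12 = 18)
m = 18
C(Z) = -224 + 4*Z² (C(Z) = 2*((Z² + Z*Z) - 112) = 2*((Z² + Z²) - 112) = 2*(2*Z² - 112) = 2*(-112 + 2*Z²) = -224 + 4*Z²)
C(-149)/6294 + n(-90, -207)/a(m) = (-224 + 4*(-149)²)/6294 - 207/(25*18) = (-224 + 4*22201)*(1/6294) - 207/450 = (-224 + 88804)*(1/6294) - 207*1/450 = 88580*(1/6294) - 23/50 = 44290/3147 - 23/50 = 2142119/157350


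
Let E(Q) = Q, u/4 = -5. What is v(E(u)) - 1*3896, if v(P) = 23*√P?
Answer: -3896 + 46*I*√5 ≈ -3896.0 + 102.86*I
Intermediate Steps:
u = -20 (u = 4*(-5) = -20)
v(E(u)) - 1*3896 = 23*√(-20) - 1*3896 = 23*(2*I*√5) - 3896 = 46*I*√5 - 3896 = -3896 + 46*I*√5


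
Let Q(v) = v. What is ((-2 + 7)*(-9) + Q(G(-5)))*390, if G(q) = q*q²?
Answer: -66300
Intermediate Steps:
G(q) = q³
((-2 + 7)*(-9) + Q(G(-5)))*390 = ((-2 + 7)*(-9) + (-5)³)*390 = (5*(-9) - 125)*390 = (-45 - 125)*390 = -170*390 = -66300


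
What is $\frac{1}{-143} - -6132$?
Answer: $\frac{876875}{143} \approx 6132.0$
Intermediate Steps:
$\frac{1}{-143} - -6132 = - \frac{1}{143} + 6132 = \frac{876875}{143}$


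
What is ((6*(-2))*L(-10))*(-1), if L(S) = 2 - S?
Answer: 144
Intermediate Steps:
((6*(-2))*L(-10))*(-1) = ((6*(-2))*(2 - 1*(-10)))*(-1) = -12*(2 + 10)*(-1) = -12*12*(-1) = -144*(-1) = 144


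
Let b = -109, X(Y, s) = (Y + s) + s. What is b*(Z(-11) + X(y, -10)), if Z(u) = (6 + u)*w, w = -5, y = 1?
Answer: -654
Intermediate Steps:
X(Y, s) = Y + 2*s
Z(u) = -30 - 5*u (Z(u) = (6 + u)*(-5) = -30 - 5*u)
b*(Z(-11) + X(y, -10)) = -109*((-30 - 5*(-11)) + (1 + 2*(-10))) = -109*((-30 + 55) + (1 - 20)) = -109*(25 - 19) = -109*6 = -654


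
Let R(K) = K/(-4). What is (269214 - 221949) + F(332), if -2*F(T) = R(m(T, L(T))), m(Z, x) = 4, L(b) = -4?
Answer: 94531/2 ≈ 47266.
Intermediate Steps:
R(K) = -K/4 (R(K) = K*(-¼) = -K/4)
F(T) = ½ (F(T) = -(-1)*4/8 = -½*(-1) = ½)
(269214 - 221949) + F(332) = (269214 - 221949) + ½ = 47265 + ½ = 94531/2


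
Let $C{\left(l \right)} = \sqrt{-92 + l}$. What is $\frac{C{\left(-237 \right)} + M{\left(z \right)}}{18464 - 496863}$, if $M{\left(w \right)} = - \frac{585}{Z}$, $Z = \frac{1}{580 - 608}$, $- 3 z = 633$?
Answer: $- \frac{16380}{478399} - \frac{i \sqrt{329}}{478399} \approx -0.034239 - 3.7915 \cdot 10^{-5} i$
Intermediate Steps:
$z = -211$ ($z = \left(- \frac{1}{3}\right) 633 = -211$)
$Z = - \frac{1}{28}$ ($Z = \frac{1}{-28} = - \frac{1}{28} \approx -0.035714$)
$M{\left(w \right)} = 16380$ ($M{\left(w \right)} = - \frac{585}{- \frac{1}{28}} = \left(-585\right) \left(-28\right) = 16380$)
$\frac{C{\left(-237 \right)} + M{\left(z \right)}}{18464 - 496863} = \frac{\sqrt{-92 - 237} + 16380}{18464 - 496863} = \frac{\sqrt{-329} + 16380}{-478399} = \left(i \sqrt{329} + 16380\right) \left(- \frac{1}{478399}\right) = \left(16380 + i \sqrt{329}\right) \left(- \frac{1}{478399}\right) = - \frac{16380}{478399} - \frac{i \sqrt{329}}{478399}$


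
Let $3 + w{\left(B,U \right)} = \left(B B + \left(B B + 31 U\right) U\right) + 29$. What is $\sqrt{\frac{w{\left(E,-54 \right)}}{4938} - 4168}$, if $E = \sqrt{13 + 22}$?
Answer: $\frac{i \sqrt{101194517946}}{4938} \approx 64.421 i$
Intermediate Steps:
$E = \sqrt{35} \approx 5.9161$
$w{\left(B,U \right)} = 26 + B^{2} + U \left(B^{2} + 31 U\right)$ ($w{\left(B,U \right)} = -3 + \left(\left(B B + \left(B B + 31 U\right) U\right) + 29\right) = -3 + \left(\left(B^{2} + \left(B^{2} + 31 U\right) U\right) + 29\right) = -3 + \left(\left(B^{2} + U \left(B^{2} + 31 U\right)\right) + 29\right) = -3 + \left(29 + B^{2} + U \left(B^{2} + 31 U\right)\right) = 26 + B^{2} + U \left(B^{2} + 31 U\right)$)
$\sqrt{\frac{w{\left(E,-54 \right)}}{4938} - 4168} = \sqrt{\frac{26 + \left(\sqrt{35}\right)^{2} + 31 \left(-54\right)^{2} - 54 \left(\sqrt{35}\right)^{2}}{4938} - 4168} = \sqrt{\left(26 + 35 + 31 \cdot 2916 - 1890\right) \frac{1}{4938} - 4168} = \sqrt{\left(26 + 35 + 90396 - 1890\right) \frac{1}{4938} - 4168} = \sqrt{88567 \cdot \frac{1}{4938} - 4168} = \sqrt{\frac{88567}{4938} - 4168} = \sqrt{- \frac{20493017}{4938}} = \frac{i \sqrt{101194517946}}{4938}$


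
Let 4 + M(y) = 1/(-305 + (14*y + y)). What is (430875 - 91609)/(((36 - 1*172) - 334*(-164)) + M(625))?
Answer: 3077142620/495548521 ≈ 6.2096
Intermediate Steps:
M(y) = -4 + 1/(-305 + 15*y) (M(y) = -4 + 1/(-305 + (14*y + y)) = -4 + 1/(-305 + 15*y))
(430875 - 91609)/(((36 - 1*172) - 334*(-164)) + M(625)) = (430875 - 91609)/(((36 - 1*172) - 334*(-164)) + 3*(407 - 20*625)/(5*(-61 + 3*625))) = 339266/(((36 - 172) + 54776) + 3*(407 - 12500)/(5*(-61 + 1875))) = 339266/((-136 + 54776) + (⅗)*(-12093)/1814) = 339266/(54640 + (⅗)*(1/1814)*(-12093)) = 339266/(54640 - 36279/9070) = 339266/(495548521/9070) = 339266*(9070/495548521) = 3077142620/495548521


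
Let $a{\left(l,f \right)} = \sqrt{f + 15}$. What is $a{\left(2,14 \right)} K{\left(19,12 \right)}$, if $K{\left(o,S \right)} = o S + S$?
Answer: $240 \sqrt{29} \approx 1292.4$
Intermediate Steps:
$K{\left(o,S \right)} = S + S o$ ($K{\left(o,S \right)} = S o + S = S + S o$)
$a{\left(l,f \right)} = \sqrt{15 + f}$
$a{\left(2,14 \right)} K{\left(19,12 \right)} = \sqrt{15 + 14} \cdot 12 \left(1 + 19\right) = \sqrt{29} \cdot 12 \cdot 20 = \sqrt{29} \cdot 240 = 240 \sqrt{29}$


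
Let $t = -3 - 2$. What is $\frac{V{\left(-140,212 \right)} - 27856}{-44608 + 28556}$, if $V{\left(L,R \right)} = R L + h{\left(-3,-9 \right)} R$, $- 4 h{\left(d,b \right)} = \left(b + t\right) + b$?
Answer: $\frac{56317}{16052} \approx 3.5084$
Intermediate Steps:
$t = -5$
$h{\left(d,b \right)} = \frac{5}{4} - \frac{b}{2}$ ($h{\left(d,b \right)} = - \frac{\left(b - 5\right) + b}{4} = - \frac{\left(-5 + b\right) + b}{4} = - \frac{-5 + 2 b}{4} = \frac{5}{4} - \frac{b}{2}$)
$V{\left(L,R \right)} = \frac{23 R}{4} + L R$ ($V{\left(L,R \right)} = R L + \left(\frac{5}{4} - - \frac{9}{2}\right) R = L R + \left(\frac{5}{4} + \frac{9}{2}\right) R = L R + \frac{23 R}{4} = \frac{23 R}{4} + L R$)
$\frac{V{\left(-140,212 \right)} - 27856}{-44608 + 28556} = \frac{\frac{1}{4} \cdot 212 \left(23 + 4 \left(-140\right)\right) - 27856}{-44608 + 28556} = \frac{\frac{1}{4} \cdot 212 \left(23 - 560\right) - 27856}{-16052} = \left(\frac{1}{4} \cdot 212 \left(-537\right) - 27856\right) \left(- \frac{1}{16052}\right) = \left(-28461 - 27856\right) \left(- \frac{1}{16052}\right) = \left(-56317\right) \left(- \frac{1}{16052}\right) = \frac{56317}{16052}$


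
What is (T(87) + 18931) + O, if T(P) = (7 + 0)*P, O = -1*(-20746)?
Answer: 40286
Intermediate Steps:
O = 20746
T(P) = 7*P
(T(87) + 18931) + O = (7*87 + 18931) + 20746 = (609 + 18931) + 20746 = 19540 + 20746 = 40286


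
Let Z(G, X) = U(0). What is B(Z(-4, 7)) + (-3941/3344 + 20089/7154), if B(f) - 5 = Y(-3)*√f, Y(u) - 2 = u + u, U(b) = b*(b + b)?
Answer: 79299291/11961488 ≈ 6.6295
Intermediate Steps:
U(b) = 2*b² (U(b) = b*(2*b) = 2*b²)
Y(u) = 2 + 2*u (Y(u) = 2 + (u + u) = 2 + 2*u)
Z(G, X) = 0 (Z(G, X) = 2*0² = 2*0 = 0)
B(f) = 5 - 4*√f (B(f) = 5 + (2 + 2*(-3))*√f = 5 + (2 - 6)*√f = 5 - 4*√f)
B(Z(-4, 7)) + (-3941/3344 + 20089/7154) = (5 - 4*√0) + (-3941/3344 + 20089/7154) = (5 - 4*0) + (-3941*1/3344 + 20089*(1/7154)) = (5 + 0) + (-3941/3344 + 20089/7154) = 5 + 19491851/11961488 = 79299291/11961488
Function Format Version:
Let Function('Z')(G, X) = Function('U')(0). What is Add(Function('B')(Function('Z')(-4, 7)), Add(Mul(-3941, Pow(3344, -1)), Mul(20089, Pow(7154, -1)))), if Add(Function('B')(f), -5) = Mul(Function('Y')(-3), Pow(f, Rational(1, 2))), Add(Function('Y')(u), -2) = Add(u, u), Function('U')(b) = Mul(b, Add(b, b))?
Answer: Rational(79299291, 11961488) ≈ 6.6295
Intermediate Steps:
Function('U')(b) = Mul(2, Pow(b, 2)) (Function('U')(b) = Mul(b, Mul(2, b)) = Mul(2, Pow(b, 2)))
Function('Y')(u) = Add(2, Mul(2, u)) (Function('Y')(u) = Add(2, Add(u, u)) = Add(2, Mul(2, u)))
Function('Z')(G, X) = 0 (Function('Z')(G, X) = Mul(2, Pow(0, 2)) = Mul(2, 0) = 0)
Function('B')(f) = Add(5, Mul(-4, Pow(f, Rational(1, 2)))) (Function('B')(f) = Add(5, Mul(Add(2, Mul(2, -3)), Pow(f, Rational(1, 2)))) = Add(5, Mul(Add(2, -6), Pow(f, Rational(1, 2)))) = Add(5, Mul(-4, Pow(f, Rational(1, 2)))))
Add(Function('B')(Function('Z')(-4, 7)), Add(Mul(-3941, Pow(3344, -1)), Mul(20089, Pow(7154, -1)))) = Add(Add(5, Mul(-4, Pow(0, Rational(1, 2)))), Add(Mul(-3941, Pow(3344, -1)), Mul(20089, Pow(7154, -1)))) = Add(Add(5, Mul(-4, 0)), Add(Mul(-3941, Rational(1, 3344)), Mul(20089, Rational(1, 7154)))) = Add(Add(5, 0), Add(Rational(-3941, 3344), Rational(20089, 7154))) = Add(5, Rational(19491851, 11961488)) = Rational(79299291, 11961488)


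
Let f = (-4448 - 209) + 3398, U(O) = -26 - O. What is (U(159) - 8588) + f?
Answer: -10032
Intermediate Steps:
f = -1259 (f = -4657 + 3398 = -1259)
(U(159) - 8588) + f = ((-26 - 1*159) - 8588) - 1259 = ((-26 - 159) - 8588) - 1259 = (-185 - 8588) - 1259 = -8773 - 1259 = -10032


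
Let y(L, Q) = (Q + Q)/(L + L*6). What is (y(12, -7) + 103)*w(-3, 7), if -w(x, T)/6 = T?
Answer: -4319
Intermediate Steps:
y(L, Q) = 2*Q/(7*L) (y(L, Q) = (2*Q)/(L + 6*L) = (2*Q)/((7*L)) = (2*Q)*(1/(7*L)) = 2*Q/(7*L))
w(x, T) = -6*T
(y(12, -7) + 103)*w(-3, 7) = ((2/7)*(-7)/12 + 103)*(-6*7) = ((2/7)*(-7)*(1/12) + 103)*(-42) = (-⅙ + 103)*(-42) = (617/6)*(-42) = -4319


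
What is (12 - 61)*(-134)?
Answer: 6566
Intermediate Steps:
(12 - 61)*(-134) = -49*(-134) = 6566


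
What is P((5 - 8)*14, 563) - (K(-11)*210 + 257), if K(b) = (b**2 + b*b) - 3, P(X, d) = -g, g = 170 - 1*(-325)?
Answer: -50942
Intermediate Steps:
g = 495 (g = 170 + 325 = 495)
P(X, d) = -495 (P(X, d) = -1*495 = -495)
K(b) = -3 + 2*b**2 (K(b) = (b**2 + b**2) - 3 = 2*b**2 - 3 = -3 + 2*b**2)
P((5 - 8)*14, 563) - (K(-11)*210 + 257) = -495 - ((-3 + 2*(-11)**2)*210 + 257) = -495 - ((-3 + 2*121)*210 + 257) = -495 - ((-3 + 242)*210 + 257) = -495 - (239*210 + 257) = -495 - (50190 + 257) = -495 - 1*50447 = -495 - 50447 = -50942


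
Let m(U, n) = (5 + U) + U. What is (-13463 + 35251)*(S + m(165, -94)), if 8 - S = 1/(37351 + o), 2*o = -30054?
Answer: 41708392557/5581 ≈ 7.4733e+6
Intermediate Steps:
o = -15027 (o = (½)*(-30054) = -15027)
m(U, n) = 5 + 2*U
S = 178591/22324 (S = 8 - 1/(37351 - 15027) = 8 - 1/22324 = 178591/22324 ≈ 8.0000)
(-13463 + 35251)*(S + m(165, -94)) = (-13463 + 35251)*(178591/22324 + (5 + 2*165)) = 21788*(178591/22324 + (5 + 330)) = 21788*(178591/22324 + 335) = 21788*(7657131/22324) = 41708392557/5581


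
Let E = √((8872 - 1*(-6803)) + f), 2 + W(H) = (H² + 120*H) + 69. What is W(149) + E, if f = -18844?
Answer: 40148 + I*√3169 ≈ 40148.0 + 56.294*I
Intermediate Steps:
W(H) = 67 + H² + 120*H (W(H) = -2 + ((H² + 120*H) + 69) = -2 + (69 + H² + 120*H) = 67 + H² + 120*H)
E = I*√3169 (E = √((8872 - 1*(-6803)) - 18844) = √((8872 + 6803) - 18844) = √(15675 - 18844) = √(-3169) = I*√3169 ≈ 56.294*I)
W(149) + E = (67 + 149² + 120*149) + I*√3169 = (67 + 22201 + 17880) + I*√3169 = 40148 + I*√3169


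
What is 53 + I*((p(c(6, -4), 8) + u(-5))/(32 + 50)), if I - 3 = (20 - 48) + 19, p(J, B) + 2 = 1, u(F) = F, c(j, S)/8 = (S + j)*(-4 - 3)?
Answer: 2191/41 ≈ 53.439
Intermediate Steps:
c(j, S) = -56*S - 56*j (c(j, S) = 8*((S + j)*(-4 - 3)) = 8*((S + j)*(-7)) = 8*(-7*S - 7*j) = -56*S - 56*j)
p(J, B) = -1 (p(J, B) = -2 + 1 = -1)
I = -6 (I = 3 + ((20 - 48) + 19) = 3 + (-28 + 19) = 3 - 9 = -6)
53 + I*((p(c(6, -4), 8) + u(-5))/(32 + 50)) = 53 - 6*(-1 - 5)/(32 + 50) = 53 - (-36)/82 = 53 - 6*(-3/41) = 53 + 18/41 = 2191/41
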